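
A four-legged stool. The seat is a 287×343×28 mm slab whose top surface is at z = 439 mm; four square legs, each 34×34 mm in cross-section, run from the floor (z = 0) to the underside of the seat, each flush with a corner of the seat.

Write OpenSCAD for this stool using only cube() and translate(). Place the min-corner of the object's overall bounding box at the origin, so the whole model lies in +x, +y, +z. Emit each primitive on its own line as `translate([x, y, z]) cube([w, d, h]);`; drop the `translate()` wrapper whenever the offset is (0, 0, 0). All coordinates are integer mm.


translate([0, 0, 411]) cube([287, 343, 28]);
cube([34, 34, 411]);
translate([253, 0, 0]) cube([34, 34, 411]);
translate([0, 309, 0]) cube([34, 34, 411]);
translate([253, 309, 0]) cube([34, 34, 411]);


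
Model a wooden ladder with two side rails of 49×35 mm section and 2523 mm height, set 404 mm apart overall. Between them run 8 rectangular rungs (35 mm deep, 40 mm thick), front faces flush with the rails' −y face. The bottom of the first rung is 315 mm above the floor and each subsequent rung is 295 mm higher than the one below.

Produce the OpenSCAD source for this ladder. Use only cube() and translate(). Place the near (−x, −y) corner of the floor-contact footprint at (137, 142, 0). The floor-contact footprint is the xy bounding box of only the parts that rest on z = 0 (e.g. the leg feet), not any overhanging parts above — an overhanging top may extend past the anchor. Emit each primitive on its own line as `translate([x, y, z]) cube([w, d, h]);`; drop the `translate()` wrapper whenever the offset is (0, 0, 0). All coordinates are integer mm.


// rung span = 404 - 2*49 = 306
// rung[k] z = 315 + k*295
translate([137, 142, 0]) cube([49, 35, 2523]);
translate([492, 142, 0]) cube([49, 35, 2523]);
translate([186, 142, 315]) cube([306, 35, 40]);
translate([186, 142, 610]) cube([306, 35, 40]);
translate([186, 142, 905]) cube([306, 35, 40]);
translate([186, 142, 1200]) cube([306, 35, 40]);
translate([186, 142, 1495]) cube([306, 35, 40]);
translate([186, 142, 1790]) cube([306, 35, 40]);
translate([186, 142, 2085]) cube([306, 35, 40]);
translate([186, 142, 2380]) cube([306, 35, 40]);


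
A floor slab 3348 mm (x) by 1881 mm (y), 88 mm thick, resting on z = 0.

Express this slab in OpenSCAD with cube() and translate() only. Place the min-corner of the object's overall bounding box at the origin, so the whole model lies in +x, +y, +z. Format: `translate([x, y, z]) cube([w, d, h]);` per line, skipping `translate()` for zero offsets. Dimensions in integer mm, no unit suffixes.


cube([3348, 1881, 88]);


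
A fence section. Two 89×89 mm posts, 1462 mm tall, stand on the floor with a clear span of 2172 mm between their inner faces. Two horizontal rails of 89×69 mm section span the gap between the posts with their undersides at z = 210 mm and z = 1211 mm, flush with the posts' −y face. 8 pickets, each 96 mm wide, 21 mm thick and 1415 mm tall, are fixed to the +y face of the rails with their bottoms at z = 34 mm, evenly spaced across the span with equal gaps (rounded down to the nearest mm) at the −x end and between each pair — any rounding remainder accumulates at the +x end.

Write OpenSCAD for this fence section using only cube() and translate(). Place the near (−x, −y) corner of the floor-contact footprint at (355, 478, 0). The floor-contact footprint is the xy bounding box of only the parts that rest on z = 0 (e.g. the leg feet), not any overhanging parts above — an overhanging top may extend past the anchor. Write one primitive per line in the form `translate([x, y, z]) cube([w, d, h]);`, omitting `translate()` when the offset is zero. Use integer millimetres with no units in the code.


translate([355, 478, 0]) cube([89, 89, 1462]);
translate([2616, 478, 0]) cube([89, 89, 1462]);
translate([444, 478, 210]) cube([2172, 89, 69]);
translate([444, 478, 1211]) cube([2172, 89, 69]);
translate([600, 567, 34]) cube([96, 21, 1415]);
translate([852, 567, 34]) cube([96, 21, 1415]);
translate([1104, 567, 34]) cube([96, 21, 1415]);
translate([1356, 567, 34]) cube([96, 21, 1415]);
translate([1608, 567, 34]) cube([96, 21, 1415]);
translate([1860, 567, 34]) cube([96, 21, 1415]);
translate([2112, 567, 34]) cube([96, 21, 1415]);
translate([2364, 567, 34]) cube([96, 21, 1415]);


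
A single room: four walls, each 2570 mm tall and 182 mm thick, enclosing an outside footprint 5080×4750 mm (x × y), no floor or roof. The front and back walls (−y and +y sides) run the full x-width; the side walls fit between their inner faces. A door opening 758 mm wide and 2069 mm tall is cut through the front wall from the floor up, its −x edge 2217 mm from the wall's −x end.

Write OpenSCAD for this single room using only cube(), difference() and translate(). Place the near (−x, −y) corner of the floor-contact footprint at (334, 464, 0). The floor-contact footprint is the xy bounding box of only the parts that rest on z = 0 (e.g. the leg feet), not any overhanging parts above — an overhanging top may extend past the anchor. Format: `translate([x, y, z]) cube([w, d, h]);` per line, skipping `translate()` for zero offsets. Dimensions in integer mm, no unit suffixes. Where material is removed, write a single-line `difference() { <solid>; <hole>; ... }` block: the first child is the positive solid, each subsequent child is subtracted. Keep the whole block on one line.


difference() { translate([334, 464, 0]) cube([5080, 182, 2570]); translate([2551, 464, 0]) cube([758, 182, 2069]); }
translate([334, 5032, 0]) cube([5080, 182, 2570]);
translate([334, 646, 0]) cube([182, 4386, 2570]);
translate([5232, 646, 0]) cube([182, 4386, 2570]);


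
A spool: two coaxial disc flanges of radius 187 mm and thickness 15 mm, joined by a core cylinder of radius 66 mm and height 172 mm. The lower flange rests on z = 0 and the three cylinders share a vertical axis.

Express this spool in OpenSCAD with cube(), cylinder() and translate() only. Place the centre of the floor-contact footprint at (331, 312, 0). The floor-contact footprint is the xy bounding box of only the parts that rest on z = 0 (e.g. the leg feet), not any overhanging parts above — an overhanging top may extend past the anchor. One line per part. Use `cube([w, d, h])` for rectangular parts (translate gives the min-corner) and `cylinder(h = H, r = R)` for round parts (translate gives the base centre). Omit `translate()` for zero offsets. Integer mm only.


translate([331, 312, 0]) cylinder(h = 15, r = 187);
translate([331, 312, 15]) cylinder(h = 172, r = 66);
translate([331, 312, 187]) cylinder(h = 15, r = 187);


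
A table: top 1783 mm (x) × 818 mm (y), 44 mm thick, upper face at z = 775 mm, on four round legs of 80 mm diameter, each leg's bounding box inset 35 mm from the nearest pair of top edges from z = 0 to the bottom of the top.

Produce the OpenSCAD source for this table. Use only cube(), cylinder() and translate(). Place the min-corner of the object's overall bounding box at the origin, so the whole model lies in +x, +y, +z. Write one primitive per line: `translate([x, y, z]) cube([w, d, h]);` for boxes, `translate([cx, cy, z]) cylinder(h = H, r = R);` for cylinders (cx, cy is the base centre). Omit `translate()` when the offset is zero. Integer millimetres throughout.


translate([0, 0, 731]) cube([1783, 818, 44]);
translate([75, 75, 0]) cylinder(h = 731, r = 40);
translate([1708, 75, 0]) cylinder(h = 731, r = 40);
translate([75, 743, 0]) cylinder(h = 731, r = 40);
translate([1708, 743, 0]) cylinder(h = 731, r = 40);


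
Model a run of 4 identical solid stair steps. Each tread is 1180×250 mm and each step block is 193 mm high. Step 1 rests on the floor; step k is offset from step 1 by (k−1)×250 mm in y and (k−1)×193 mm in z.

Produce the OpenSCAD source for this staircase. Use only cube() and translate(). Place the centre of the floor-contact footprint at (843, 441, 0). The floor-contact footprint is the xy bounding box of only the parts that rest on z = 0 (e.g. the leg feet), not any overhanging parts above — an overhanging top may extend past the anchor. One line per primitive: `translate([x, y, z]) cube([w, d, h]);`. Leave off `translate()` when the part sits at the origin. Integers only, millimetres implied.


translate([253, 316, 0]) cube([1180, 250, 193]);
translate([253, 566, 193]) cube([1180, 250, 193]);
translate([253, 816, 386]) cube([1180, 250, 193]);
translate([253, 1066, 579]) cube([1180, 250, 193]);


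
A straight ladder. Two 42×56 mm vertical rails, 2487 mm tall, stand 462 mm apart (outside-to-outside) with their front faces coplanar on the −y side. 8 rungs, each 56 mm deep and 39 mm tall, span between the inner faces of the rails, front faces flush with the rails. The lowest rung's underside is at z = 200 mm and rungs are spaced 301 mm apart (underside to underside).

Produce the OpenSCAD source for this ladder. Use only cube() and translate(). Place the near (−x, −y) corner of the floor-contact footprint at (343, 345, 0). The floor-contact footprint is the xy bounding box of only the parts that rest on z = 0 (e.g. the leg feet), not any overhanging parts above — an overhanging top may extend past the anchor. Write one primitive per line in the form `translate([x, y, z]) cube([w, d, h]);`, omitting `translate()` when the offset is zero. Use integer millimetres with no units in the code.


// rung span = 462 - 2*42 = 378
// rung[k] z = 200 + k*301
translate([343, 345, 0]) cube([42, 56, 2487]);
translate([763, 345, 0]) cube([42, 56, 2487]);
translate([385, 345, 200]) cube([378, 56, 39]);
translate([385, 345, 501]) cube([378, 56, 39]);
translate([385, 345, 802]) cube([378, 56, 39]);
translate([385, 345, 1103]) cube([378, 56, 39]);
translate([385, 345, 1404]) cube([378, 56, 39]);
translate([385, 345, 1705]) cube([378, 56, 39]);
translate([385, 345, 2006]) cube([378, 56, 39]);
translate([385, 345, 2307]) cube([378, 56, 39]);


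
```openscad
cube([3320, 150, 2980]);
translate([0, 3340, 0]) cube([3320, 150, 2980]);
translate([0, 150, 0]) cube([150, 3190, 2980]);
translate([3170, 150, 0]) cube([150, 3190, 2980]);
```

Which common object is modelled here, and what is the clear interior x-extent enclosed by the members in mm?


A house (or room) frame. The interior width is 3020 mm.

Four 2980 mm walls enclosing a rectangle with no floor or roof — a room or house frame. Outside width is 3320 mm and wall thickness is 150 mm, so the interior width is 3320 − 2 × 150 = 3020 mm.


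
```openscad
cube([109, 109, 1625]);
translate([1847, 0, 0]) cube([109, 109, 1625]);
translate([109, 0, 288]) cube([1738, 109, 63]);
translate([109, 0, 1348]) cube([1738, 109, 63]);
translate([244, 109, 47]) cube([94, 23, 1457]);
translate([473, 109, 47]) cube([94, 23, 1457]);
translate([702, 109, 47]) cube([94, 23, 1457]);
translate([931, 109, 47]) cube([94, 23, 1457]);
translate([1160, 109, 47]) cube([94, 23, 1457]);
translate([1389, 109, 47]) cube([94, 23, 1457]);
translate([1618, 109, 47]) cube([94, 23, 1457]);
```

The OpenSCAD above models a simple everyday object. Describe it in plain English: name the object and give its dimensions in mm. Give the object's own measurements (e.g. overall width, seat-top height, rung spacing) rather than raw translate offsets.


A fence section. Two 109×109 mm posts, 1625 mm tall, stand on the floor with a clear span of 1738 mm between their inner faces. Two horizontal rails of 109×63 mm section span the gap between the posts with their undersides at z = 288 mm and z = 1348 mm, flush with the posts' −y face. 7 pickets, each 94 mm wide, 23 mm thick and 1457 mm tall, are fixed to the +y face of the rails with their bottoms at z = 47 mm, spaced across the span with a 135 mm gap after the −x post and between neighbouring pickets and before the +x post.


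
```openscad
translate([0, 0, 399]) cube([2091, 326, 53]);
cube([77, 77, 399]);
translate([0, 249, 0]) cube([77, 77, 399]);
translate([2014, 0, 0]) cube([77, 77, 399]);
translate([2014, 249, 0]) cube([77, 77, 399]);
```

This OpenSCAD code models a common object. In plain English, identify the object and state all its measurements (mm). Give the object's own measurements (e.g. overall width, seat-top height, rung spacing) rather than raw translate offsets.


A long wooden bench with a 2091 mm (x) × 326 mm (y) seat, 53 mm thick, its top surface 452 mm above the floor. Four 77 mm square legs at the seat corners, flush with the edges, run from z = 0 to the seat underside.


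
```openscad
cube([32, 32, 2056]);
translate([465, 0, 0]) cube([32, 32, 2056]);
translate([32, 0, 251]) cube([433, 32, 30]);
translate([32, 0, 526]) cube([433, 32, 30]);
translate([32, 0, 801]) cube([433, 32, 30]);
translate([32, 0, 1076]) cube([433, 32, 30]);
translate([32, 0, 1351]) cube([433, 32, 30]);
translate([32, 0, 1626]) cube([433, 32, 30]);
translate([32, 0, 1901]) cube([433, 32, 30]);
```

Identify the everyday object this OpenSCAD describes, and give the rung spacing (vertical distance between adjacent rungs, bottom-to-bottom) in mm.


A ladder. The rung spacing is 275 mm.

Two tall 32×32 posts with 7 short bars between them — a ladder. Adjacent rungs sit at z = 251 and z = 526, so the spacing is 526 − 251 = 275 mm.


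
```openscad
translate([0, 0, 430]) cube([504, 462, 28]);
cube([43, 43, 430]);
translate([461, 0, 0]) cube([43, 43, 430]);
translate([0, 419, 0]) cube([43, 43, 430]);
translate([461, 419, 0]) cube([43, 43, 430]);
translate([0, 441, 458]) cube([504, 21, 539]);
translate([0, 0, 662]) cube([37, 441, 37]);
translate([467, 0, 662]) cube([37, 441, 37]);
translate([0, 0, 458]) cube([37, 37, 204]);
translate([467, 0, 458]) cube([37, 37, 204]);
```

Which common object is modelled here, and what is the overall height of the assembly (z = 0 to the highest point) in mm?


A chair. The overall height is 997 mm.

A slab on four corner posts with a tall panel at the back — a chair. The seat slab sits at z = 430 with thickness 28, and the 539 mm backrest starts at the seat top, so the overall height is 430 + 28 + 539 = 997 mm.


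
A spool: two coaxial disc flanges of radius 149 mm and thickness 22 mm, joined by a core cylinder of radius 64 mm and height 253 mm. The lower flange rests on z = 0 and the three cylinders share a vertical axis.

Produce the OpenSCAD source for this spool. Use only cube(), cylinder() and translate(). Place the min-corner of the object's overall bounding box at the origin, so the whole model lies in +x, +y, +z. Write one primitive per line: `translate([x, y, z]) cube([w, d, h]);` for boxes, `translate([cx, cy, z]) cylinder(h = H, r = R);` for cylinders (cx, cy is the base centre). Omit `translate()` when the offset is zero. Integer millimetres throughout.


translate([149, 149, 0]) cylinder(h = 22, r = 149);
translate([149, 149, 22]) cylinder(h = 253, r = 64);
translate([149, 149, 275]) cylinder(h = 22, r = 149);


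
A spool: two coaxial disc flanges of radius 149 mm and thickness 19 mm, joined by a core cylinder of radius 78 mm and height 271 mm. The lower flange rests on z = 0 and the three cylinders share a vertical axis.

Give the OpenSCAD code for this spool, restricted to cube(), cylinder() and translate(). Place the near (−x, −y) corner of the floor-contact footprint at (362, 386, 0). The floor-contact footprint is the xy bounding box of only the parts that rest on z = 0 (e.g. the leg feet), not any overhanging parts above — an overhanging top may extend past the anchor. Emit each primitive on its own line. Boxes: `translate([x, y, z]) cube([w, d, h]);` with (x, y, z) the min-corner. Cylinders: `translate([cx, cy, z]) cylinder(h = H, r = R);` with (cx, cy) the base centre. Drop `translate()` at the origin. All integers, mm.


translate([511, 535, 0]) cylinder(h = 19, r = 149);
translate([511, 535, 19]) cylinder(h = 271, r = 78);
translate([511, 535, 290]) cylinder(h = 19, r = 149);


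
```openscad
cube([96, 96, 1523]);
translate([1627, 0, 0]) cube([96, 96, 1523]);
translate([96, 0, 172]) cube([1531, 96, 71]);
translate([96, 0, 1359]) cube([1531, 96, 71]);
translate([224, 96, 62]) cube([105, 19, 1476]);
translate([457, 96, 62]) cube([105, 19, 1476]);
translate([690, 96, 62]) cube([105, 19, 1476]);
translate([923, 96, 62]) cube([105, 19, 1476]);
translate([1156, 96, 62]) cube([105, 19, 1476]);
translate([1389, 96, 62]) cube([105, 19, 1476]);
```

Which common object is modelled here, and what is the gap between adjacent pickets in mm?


A fence section. The picket gap is 128 mm.

Two posts, two rails, 6 pickets — a fence section. Span 1531 mm holds 6 pickets of 105 mm with 7 equal gaps: ⌊(1531 − 6·105) / 7⌋ = 128 mm.


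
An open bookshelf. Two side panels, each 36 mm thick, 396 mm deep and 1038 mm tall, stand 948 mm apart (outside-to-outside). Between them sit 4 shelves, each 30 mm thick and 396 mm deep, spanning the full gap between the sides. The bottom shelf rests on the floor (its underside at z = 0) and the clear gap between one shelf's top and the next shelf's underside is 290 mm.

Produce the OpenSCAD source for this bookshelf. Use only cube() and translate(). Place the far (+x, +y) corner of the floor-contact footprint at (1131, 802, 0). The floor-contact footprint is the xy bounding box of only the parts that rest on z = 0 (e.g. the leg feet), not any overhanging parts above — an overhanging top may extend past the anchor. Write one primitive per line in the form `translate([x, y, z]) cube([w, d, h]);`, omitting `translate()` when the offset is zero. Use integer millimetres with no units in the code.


translate([183, 406, 0]) cube([36, 396, 1038]);
translate([1095, 406, 0]) cube([36, 396, 1038]);
translate([219, 406, 0]) cube([876, 396, 30]);
translate([219, 406, 320]) cube([876, 396, 30]);
translate([219, 406, 640]) cube([876, 396, 30]);
translate([219, 406, 960]) cube([876, 396, 30]);


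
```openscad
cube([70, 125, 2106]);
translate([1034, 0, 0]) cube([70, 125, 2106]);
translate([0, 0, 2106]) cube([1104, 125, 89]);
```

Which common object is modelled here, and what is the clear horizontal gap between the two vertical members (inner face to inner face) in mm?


A door frame. The clear opening width is 964 mm.

Two 2106 mm tall posts with a header on top — a door frame. The left jamb is 70 mm wide at x = 0; the right jamb starts at x = 1034. The clear opening is 1034 − 70 = 964 mm.


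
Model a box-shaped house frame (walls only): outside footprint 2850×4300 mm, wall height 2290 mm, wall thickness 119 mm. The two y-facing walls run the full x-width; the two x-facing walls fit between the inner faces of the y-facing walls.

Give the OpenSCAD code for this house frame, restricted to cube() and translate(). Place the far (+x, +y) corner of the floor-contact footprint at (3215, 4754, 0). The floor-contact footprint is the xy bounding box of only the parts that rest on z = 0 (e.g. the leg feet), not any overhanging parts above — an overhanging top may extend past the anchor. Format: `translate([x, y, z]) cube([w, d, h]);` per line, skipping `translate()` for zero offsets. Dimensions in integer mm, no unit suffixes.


translate([365, 454, 0]) cube([2850, 119, 2290]);
translate([365, 4635, 0]) cube([2850, 119, 2290]);
translate([365, 573, 0]) cube([119, 4062, 2290]);
translate([3096, 573, 0]) cube([119, 4062, 2290]);


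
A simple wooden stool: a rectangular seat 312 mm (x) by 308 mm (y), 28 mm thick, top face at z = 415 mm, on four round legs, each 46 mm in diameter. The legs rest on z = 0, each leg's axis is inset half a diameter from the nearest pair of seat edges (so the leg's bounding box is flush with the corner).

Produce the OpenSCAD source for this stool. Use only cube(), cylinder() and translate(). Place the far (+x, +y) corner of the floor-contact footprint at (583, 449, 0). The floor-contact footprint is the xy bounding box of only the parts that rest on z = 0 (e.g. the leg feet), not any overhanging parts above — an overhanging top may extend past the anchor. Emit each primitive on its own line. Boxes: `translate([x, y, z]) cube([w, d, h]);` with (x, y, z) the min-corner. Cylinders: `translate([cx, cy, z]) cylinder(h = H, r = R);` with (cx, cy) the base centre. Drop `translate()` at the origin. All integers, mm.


translate([271, 141, 387]) cube([312, 308, 28]);
translate([294, 164, 0]) cylinder(h = 387, r = 23);
translate([560, 164, 0]) cylinder(h = 387, r = 23);
translate([294, 426, 0]) cylinder(h = 387, r = 23);
translate([560, 426, 0]) cylinder(h = 387, r = 23);


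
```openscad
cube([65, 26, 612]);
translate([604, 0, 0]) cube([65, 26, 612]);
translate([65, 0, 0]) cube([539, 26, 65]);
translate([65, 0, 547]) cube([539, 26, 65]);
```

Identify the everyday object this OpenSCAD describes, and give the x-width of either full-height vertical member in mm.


A picture frame. The border width is 65 mm.

Four thin pieces enclosing a rectangular opening — a picture frame. The two full-height stiles are 612 mm tall; the top rail sits at z = 547 and is 65 mm tall, so the border above the opening is 612 − 547 = 65 mm, matching the stile x-width.


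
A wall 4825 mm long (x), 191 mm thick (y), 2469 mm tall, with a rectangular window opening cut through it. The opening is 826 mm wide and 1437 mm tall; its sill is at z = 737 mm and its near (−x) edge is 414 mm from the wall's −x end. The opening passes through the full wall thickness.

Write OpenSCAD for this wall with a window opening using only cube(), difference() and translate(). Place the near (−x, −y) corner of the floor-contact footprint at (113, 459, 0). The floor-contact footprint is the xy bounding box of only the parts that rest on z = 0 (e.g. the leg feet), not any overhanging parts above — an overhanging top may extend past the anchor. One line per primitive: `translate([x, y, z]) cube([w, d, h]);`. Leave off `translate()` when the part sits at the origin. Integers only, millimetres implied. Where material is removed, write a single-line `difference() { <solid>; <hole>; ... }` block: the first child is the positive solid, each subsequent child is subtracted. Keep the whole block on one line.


difference() { translate([113, 459, 0]) cube([4825, 191, 2469]); translate([527, 459, 737]) cube([826, 191, 1437]); }


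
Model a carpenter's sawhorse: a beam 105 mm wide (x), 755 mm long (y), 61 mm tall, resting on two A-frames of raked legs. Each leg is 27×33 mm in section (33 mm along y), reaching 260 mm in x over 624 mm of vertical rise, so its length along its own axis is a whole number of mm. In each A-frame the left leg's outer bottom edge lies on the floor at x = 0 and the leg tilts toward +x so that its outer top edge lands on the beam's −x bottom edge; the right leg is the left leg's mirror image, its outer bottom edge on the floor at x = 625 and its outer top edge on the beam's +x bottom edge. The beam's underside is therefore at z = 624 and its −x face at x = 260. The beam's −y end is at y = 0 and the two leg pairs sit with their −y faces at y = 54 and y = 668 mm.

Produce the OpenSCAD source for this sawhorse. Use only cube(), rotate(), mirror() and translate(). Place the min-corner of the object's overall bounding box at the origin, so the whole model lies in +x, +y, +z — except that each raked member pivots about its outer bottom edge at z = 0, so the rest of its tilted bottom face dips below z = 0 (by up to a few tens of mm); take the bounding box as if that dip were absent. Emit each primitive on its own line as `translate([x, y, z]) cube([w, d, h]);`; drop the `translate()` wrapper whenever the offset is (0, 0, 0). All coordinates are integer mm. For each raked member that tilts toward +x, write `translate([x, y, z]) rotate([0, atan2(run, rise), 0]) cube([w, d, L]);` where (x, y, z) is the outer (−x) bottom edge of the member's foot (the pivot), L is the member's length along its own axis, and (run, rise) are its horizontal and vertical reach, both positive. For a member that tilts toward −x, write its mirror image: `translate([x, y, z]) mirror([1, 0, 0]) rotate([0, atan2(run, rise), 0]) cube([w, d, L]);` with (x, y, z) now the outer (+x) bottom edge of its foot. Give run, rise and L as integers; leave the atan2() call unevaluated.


translate([260, 0, 624]) cube([105, 755, 61]);
translate([0, 54, 0]) rotate([0, atan2(260, 624), 0]) cube([27, 33, 676]);
translate([625, 54, 0]) mirror([1, 0, 0]) rotate([0, atan2(260, 624), 0]) cube([27, 33, 676]);
translate([0, 668, 0]) rotate([0, atan2(260, 624), 0]) cube([27, 33, 676]);
translate([625, 668, 0]) mirror([1, 0, 0]) rotate([0, atan2(260, 624), 0]) cube([27, 33, 676]);


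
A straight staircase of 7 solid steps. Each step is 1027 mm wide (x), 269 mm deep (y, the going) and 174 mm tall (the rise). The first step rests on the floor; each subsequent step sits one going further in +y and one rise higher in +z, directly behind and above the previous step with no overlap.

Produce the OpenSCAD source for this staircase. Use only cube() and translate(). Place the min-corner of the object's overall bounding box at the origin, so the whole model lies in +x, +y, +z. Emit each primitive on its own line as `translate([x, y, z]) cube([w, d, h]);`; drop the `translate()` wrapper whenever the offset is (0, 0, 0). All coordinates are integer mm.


cube([1027, 269, 174]);
translate([0, 269, 174]) cube([1027, 269, 174]);
translate([0, 538, 348]) cube([1027, 269, 174]);
translate([0, 807, 522]) cube([1027, 269, 174]);
translate([0, 1076, 696]) cube([1027, 269, 174]);
translate([0, 1345, 870]) cube([1027, 269, 174]);
translate([0, 1614, 1044]) cube([1027, 269, 174]);


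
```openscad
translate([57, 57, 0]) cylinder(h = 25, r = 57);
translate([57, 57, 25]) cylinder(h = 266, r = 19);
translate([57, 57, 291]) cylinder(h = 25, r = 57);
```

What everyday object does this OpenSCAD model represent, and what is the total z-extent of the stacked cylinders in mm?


A spool. The overall height is 316 mm.

Three coaxial cylinders, large–small–large — a spool. Two 25 mm flanges and a 266 mm core give 25 + 266 + 25 = 316 mm.


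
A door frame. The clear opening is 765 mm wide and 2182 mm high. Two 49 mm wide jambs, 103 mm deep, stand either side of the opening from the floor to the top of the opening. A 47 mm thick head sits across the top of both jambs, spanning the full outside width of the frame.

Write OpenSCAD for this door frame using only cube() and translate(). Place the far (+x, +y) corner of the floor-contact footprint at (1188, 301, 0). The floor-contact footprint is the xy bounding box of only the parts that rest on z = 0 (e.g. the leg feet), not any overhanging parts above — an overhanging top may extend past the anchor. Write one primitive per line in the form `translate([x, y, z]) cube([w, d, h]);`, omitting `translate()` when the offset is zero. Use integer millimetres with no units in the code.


translate([325, 198, 0]) cube([49, 103, 2182]);
translate([1139, 198, 0]) cube([49, 103, 2182]);
translate([325, 198, 2182]) cube([863, 103, 47]);


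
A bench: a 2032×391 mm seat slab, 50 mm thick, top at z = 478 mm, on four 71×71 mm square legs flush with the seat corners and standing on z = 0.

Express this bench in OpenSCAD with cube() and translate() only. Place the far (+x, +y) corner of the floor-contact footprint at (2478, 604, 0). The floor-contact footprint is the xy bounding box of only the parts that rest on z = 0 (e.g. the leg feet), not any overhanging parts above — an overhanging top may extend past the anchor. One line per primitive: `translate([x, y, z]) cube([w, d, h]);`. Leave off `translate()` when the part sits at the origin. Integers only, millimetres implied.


translate([446, 213, 428]) cube([2032, 391, 50]);
translate([446, 213, 0]) cube([71, 71, 428]);
translate([446, 533, 0]) cube([71, 71, 428]);
translate([2407, 213, 0]) cube([71, 71, 428]);
translate([2407, 533, 0]) cube([71, 71, 428]);


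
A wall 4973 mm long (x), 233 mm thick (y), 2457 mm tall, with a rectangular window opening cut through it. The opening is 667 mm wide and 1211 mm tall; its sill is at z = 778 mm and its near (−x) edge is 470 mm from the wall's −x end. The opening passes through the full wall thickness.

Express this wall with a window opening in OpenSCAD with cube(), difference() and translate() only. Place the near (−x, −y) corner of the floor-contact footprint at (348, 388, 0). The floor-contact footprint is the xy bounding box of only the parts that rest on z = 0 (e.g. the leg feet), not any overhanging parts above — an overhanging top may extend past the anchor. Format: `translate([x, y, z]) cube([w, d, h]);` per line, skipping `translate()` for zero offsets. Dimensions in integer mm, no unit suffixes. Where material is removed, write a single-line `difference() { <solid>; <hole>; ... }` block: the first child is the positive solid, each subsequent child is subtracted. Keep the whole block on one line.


difference() { translate([348, 388, 0]) cube([4973, 233, 2457]); translate([818, 388, 778]) cube([667, 233, 1211]); }


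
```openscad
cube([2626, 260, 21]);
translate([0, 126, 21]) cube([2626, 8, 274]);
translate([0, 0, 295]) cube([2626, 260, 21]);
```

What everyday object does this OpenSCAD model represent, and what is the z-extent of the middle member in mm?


An I-beam. The web height is 274 mm.

Two wide flanges with a thin centred web — an I-beam. Overall 316 mm minus two 21 mm flanges gives a web of 316 − 2·21 = 274 mm.


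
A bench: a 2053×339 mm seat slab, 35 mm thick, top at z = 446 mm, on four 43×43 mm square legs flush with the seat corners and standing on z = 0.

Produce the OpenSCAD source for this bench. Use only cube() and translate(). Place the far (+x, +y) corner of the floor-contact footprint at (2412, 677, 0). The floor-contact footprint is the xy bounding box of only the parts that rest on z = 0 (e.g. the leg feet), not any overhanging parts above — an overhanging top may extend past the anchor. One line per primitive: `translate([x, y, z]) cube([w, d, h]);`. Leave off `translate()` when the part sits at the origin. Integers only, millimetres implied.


translate([359, 338, 411]) cube([2053, 339, 35]);
translate([359, 338, 0]) cube([43, 43, 411]);
translate([359, 634, 0]) cube([43, 43, 411]);
translate([2369, 338, 0]) cube([43, 43, 411]);
translate([2369, 634, 0]) cube([43, 43, 411]);


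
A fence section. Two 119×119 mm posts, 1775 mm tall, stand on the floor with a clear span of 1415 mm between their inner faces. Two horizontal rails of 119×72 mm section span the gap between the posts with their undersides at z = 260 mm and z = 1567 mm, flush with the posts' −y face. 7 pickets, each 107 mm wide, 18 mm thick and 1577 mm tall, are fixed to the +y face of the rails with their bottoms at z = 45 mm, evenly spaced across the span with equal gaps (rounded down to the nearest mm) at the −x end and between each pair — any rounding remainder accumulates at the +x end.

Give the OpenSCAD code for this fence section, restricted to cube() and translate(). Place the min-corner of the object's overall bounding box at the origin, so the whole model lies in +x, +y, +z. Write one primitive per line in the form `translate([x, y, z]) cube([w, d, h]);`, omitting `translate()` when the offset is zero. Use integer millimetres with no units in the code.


cube([119, 119, 1775]);
translate([1534, 0, 0]) cube([119, 119, 1775]);
translate([119, 0, 260]) cube([1415, 119, 72]);
translate([119, 0, 1567]) cube([1415, 119, 72]);
translate([202, 119, 45]) cube([107, 18, 1577]);
translate([392, 119, 45]) cube([107, 18, 1577]);
translate([582, 119, 45]) cube([107, 18, 1577]);
translate([772, 119, 45]) cube([107, 18, 1577]);
translate([962, 119, 45]) cube([107, 18, 1577]);
translate([1152, 119, 45]) cube([107, 18, 1577]);
translate([1342, 119, 45]) cube([107, 18, 1577]);


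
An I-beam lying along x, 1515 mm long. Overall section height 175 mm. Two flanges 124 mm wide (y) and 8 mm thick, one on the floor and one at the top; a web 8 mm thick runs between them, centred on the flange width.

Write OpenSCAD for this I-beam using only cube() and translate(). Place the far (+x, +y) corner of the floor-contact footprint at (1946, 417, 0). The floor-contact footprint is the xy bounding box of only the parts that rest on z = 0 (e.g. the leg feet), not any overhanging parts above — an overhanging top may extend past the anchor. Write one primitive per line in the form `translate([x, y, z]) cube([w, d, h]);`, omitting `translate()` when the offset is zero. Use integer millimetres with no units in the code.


translate([431, 293, 0]) cube([1515, 124, 8]);
translate([431, 351, 8]) cube([1515, 8, 159]);
translate([431, 293, 167]) cube([1515, 124, 8]);


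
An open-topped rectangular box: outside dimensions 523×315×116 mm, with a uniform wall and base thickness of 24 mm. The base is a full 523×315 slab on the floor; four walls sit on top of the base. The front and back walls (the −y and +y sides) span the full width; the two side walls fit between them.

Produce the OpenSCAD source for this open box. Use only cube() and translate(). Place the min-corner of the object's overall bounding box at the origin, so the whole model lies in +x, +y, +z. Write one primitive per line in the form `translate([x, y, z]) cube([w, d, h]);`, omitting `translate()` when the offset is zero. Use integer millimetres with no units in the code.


cube([523, 315, 24]);
translate([0, 0, 24]) cube([523, 24, 92]);
translate([0, 291, 24]) cube([523, 24, 92]);
translate([0, 24, 24]) cube([24, 267, 92]);
translate([499, 24, 24]) cube([24, 267, 92]);


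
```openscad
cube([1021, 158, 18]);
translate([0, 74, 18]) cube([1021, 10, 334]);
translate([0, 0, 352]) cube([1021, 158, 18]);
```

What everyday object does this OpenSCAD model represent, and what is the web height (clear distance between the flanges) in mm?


An I-beam. The web height is 334 mm.

Two wide flanges with a thin centred web — an I-beam. Overall 370 mm minus two 18 mm flanges gives a web of 370 − 2·18 = 334 mm.


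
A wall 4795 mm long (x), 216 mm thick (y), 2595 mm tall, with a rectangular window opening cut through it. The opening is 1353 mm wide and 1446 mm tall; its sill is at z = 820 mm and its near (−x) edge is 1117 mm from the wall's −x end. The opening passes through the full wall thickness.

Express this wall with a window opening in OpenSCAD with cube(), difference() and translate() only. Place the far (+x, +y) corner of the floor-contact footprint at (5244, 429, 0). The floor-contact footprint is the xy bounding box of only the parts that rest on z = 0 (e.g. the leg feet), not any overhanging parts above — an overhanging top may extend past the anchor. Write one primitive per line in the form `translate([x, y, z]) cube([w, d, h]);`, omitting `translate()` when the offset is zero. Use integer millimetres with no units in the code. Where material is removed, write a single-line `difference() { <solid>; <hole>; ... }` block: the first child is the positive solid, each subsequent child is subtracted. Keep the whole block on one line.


difference() { translate([449, 213, 0]) cube([4795, 216, 2595]); translate([1566, 213, 820]) cube([1353, 216, 1446]); }


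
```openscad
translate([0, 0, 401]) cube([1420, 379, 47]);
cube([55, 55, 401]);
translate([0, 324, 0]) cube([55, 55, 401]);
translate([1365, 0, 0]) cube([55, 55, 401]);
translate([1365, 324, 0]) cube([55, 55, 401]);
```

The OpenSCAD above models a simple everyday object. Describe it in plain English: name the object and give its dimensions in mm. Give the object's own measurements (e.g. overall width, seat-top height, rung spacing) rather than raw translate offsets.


A bench: a 1420×379 mm seat slab, 47 mm thick, top at z = 448 mm, on four 55×55 mm square legs flush with the seat corners and standing on z = 0.


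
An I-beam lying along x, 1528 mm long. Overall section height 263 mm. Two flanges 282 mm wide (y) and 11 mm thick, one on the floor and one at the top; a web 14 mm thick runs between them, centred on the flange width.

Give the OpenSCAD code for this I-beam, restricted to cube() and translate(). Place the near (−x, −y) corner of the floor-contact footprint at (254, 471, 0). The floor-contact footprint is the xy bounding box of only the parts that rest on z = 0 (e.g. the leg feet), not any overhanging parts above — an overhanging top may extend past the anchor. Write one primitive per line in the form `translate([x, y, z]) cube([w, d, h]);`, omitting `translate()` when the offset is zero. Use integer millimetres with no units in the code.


translate([254, 471, 0]) cube([1528, 282, 11]);
translate([254, 605, 11]) cube([1528, 14, 241]);
translate([254, 471, 252]) cube([1528, 282, 11]);


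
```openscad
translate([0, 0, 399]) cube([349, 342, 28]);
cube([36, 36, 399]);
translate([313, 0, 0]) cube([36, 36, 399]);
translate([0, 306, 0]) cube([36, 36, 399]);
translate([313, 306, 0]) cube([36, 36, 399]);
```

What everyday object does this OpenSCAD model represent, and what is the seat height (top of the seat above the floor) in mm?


A stool. The seat height is 427 mm.

A 349×342×28 slab at z = 399 on four corner posts — a stool. The seat top is 399 + 28 = 427 mm.


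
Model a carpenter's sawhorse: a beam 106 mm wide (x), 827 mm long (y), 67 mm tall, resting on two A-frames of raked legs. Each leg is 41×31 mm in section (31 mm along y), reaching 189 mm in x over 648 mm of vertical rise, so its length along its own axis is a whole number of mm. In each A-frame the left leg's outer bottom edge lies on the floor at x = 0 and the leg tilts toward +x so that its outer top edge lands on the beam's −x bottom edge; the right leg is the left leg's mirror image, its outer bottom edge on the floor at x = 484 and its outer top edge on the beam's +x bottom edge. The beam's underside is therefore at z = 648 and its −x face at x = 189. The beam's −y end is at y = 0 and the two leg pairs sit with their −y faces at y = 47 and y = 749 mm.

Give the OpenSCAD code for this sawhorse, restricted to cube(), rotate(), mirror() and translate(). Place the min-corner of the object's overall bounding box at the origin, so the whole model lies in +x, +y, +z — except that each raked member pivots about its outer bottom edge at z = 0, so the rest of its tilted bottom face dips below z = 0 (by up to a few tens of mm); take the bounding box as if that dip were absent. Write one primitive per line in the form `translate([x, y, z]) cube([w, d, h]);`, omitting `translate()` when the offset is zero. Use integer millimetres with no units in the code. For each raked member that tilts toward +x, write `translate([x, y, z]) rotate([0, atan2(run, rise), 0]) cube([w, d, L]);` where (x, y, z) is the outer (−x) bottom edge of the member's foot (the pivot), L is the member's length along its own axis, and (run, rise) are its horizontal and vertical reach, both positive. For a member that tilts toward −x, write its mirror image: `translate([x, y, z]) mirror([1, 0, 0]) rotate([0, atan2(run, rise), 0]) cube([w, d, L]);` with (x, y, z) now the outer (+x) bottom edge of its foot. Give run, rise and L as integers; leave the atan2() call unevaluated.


// leg length = √(189² + 648²) = 675
// right-leg outer foot x = 2·189 + 106 = 484
// beam min-corner = (189, 0, 648)
translate([189, 0, 648]) cube([106, 827, 67]);
translate([0, 47, 0]) rotate([0, atan2(189, 648), 0]) cube([41, 31, 675]);
translate([484, 47, 0]) mirror([1, 0, 0]) rotate([0, atan2(189, 648), 0]) cube([41, 31, 675]);
translate([0, 749, 0]) rotate([0, atan2(189, 648), 0]) cube([41, 31, 675]);
translate([484, 749, 0]) mirror([1, 0, 0]) rotate([0, atan2(189, 648), 0]) cube([41, 31, 675]);


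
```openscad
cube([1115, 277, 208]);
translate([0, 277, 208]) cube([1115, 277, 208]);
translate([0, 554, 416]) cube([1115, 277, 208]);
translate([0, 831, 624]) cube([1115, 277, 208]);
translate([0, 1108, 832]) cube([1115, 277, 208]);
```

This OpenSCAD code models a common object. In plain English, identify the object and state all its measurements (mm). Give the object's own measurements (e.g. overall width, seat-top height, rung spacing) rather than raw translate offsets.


A straight staircase of 5 solid steps. Each step is 1115 mm wide (x), 277 mm deep (y, the going) and 208 mm tall (the rise). The first step rests on the floor; each subsequent step sits one going further in +y and one rise higher in +z, directly behind and above the previous step with no overlap.
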